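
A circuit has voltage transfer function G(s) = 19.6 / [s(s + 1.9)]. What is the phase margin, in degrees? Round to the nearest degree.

24 deg

Gain crossover: |G(jω)| = 1 at ω ≈ 4.23 rad/s.
∠G(j4.23) = −90° − arctan(4.23/1.9) ≈ -155.80°
PM = 180° + (-155.80°) = 24.20°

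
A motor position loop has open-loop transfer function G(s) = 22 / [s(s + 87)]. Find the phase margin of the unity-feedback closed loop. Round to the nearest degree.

Gain crossover: |G(jω)| = 1 at ω ≈ 0.253 rad s⁻¹.
∠G(j0.253) = −90° − arctan(0.253/87) ≈ -90.17°
PM = 180° + (-90.17°) = 89.83°

90°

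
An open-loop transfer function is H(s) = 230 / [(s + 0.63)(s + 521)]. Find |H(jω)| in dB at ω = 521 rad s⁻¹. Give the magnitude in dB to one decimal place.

|j521 + 0.63| = √(521² + 0.63²) = 521
|j521 + 521| = √(521² + 521²) = 736.8
|H(j521)| = 230 / (521 × 736.8) = 0.00059915
20 log₁₀(0.00059915) = -64.45 dB

-64.4 dB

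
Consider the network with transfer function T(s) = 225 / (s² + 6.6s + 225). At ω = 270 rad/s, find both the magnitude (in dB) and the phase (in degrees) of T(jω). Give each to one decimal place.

|(j270)² + 6.6(j270) + 225| = |-72675 + j1782| = 7.27e+04
|T(j270)| = 225 / 7.27e+04 = 0.003095
20 log₁₀(0.003095) = -50.19 dB
∠[(j270)² + 6.6(j270) + 225] = ∠[-72675 + j1782] = 178.60°
∠T(j270) = −178.60° = -178.60°

|T| = -50.2 dB, ∠T = -178.6°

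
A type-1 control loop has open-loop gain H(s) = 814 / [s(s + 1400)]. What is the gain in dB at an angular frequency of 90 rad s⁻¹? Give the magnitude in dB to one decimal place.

-43.8 dB

|j90 + 1400| = √(90² + 1400²) = 1403
|j90| = 90
|H(j90)| = 814 / (1403 × 90) = 0.006447
20 log₁₀(0.006447) = -43.81 dB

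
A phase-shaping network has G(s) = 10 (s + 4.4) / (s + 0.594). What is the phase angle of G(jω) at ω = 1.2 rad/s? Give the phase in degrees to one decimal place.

∠(j1.2 + 4.4) = arctan(1.2/4.4) = 15.26°
∠(j1.2 + 0.594) = arctan(1.2/0.594) = 63.66°
∠G(j1.2) = 15.26° − 63.66° = -48.41°

-48.4 deg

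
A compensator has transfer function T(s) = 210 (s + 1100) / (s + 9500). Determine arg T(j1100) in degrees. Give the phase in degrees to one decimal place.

∠(j1100 + 1100) = arctan(1100/1100) = 45.00°
∠(j1100 + 9500) = arctan(1100/9500) = 6.60°
∠T(j1100) = 45.00° − 6.60° = 38.40°

38.4°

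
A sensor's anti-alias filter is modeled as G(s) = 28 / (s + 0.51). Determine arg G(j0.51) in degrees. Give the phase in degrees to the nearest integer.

-45°

∠(j0.51 + 0.51) = arctan(0.51/0.51) = 45.00°
∠G(j0.51) = −45.00° = -45.00°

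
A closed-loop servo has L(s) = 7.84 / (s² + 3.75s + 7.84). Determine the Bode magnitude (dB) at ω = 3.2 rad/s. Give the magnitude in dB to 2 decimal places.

-3.87 dB

|(j3.2)² + 3.75(j3.2) + 7.84| = |-2.4 + j12| = 12.24
|L(j3.2)| = 7.84 / 12.24 = 0.64065
20 log₁₀(0.64065) = -3.868 dB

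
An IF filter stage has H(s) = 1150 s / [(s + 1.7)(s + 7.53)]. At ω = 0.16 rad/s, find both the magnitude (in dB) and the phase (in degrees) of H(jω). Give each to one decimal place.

|H| = 23.1 dB, ∠H = 83.4°

|j0.16| = 0.16
|j0.16 + 1.7| = √(0.16² + 1.7²) = 1.708
|j0.16 + 7.53| = √(0.16² + 7.53²) = 7.532
|H(j0.16)| = 1150 × 0.16 / (1.708 × 7.532) = 14.307
20 log₁₀(14.307) = 23.11 dB
∠(j0.16) = 90.00°
∠(j0.16 + 1.7) = arctan(0.16/1.7) = 5.38°
∠(j0.16 + 7.53) = arctan(0.16/7.53) = 1.22°
∠H(j0.16) = 90.00° − (5.38° + 1.22°) = 83.41°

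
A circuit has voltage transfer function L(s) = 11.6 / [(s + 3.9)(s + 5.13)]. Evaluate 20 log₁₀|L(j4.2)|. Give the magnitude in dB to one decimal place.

|j4.2 + 3.9| = √(4.2² + 3.9²) = 5.731
|j4.2 + 5.13| = √(4.2² + 5.13²) = 6.63
|L(j4.2)| = 11.6 / (5.731 × 6.63) = 0.30526
20 log₁₀(0.30526) = -10.31 dB

-10.3 dB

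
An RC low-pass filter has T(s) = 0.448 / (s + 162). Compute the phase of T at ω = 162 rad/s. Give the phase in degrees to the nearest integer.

∠(j162 + 162) = arctan(162/162) = 45.00°
∠T(j162) = −45.00° = -45.00°

-45°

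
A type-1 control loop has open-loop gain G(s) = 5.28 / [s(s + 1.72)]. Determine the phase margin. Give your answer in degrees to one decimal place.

Gain crossover: |G(jω)| = 1 at ω ≈ 2 rad/s.
∠G(j2) = −90° − arctan(2/1.72) ≈ -139.32°
PM = 180° + (-139.32°) = 40.68°

40.7°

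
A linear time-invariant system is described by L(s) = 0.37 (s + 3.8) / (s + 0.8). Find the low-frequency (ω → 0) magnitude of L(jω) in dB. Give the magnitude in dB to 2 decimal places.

L(0) = 0.37 × 3.8 / 0.8 = 1.7575
20 log₁₀(1.7575) = 4.898 dB

4.90 dB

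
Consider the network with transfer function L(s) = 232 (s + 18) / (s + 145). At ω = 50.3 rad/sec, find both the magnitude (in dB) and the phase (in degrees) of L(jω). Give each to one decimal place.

|j50.3 + 18| = √(50.3² + 18²) = 53.42
|j50.3 + 145| = √(50.3² + 145²) = 153.5
|L(j50.3)| = 232 × 53.42 / 153.5 = 80.757
20 log₁₀(80.757) = 38.14 dB
∠(j50.3 + 18) = arctan(50.3/18) = 70.31°
∠(j50.3 + 145) = arctan(50.3/145) = 19.13°
∠L(j50.3) = 70.31° − 19.13° = 51.18°

|L| = 38.1 dB, ∠L = 51.2°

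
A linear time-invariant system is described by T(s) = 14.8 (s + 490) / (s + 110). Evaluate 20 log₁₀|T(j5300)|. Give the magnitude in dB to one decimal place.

|j5300 + 490| = √(5300² + 490²) = 5323
|j5300 + 110| = √(5300² + 110²) = 5301
|T(j5300)| = 14.8 × 5323 / 5301 = 14.86
20 log₁₀(14.86) = 23.44 dB

23.4 dB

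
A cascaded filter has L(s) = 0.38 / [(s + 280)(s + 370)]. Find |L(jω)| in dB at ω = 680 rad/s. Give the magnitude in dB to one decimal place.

-123.5 dB

|j680 + 280| = √(680² + 280²) = 735.4
|j680 + 370| = √(680² + 370²) = 774.1
|L(j680)| = 0.38 / (735.4 × 774.1) = 6.6749e-07
20 log₁₀(6.6749e-07) = -123.51 dB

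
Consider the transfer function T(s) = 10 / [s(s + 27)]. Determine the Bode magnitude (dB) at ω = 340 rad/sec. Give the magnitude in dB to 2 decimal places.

|j340 + 27| = √(340² + 27²) = 341.1
|j340| = 340
|T(j340)| = 10 / (341.1 × 340) = 8.6234e-05
20 log₁₀(8.6234e-05) = -81.286 dB

-81.29 dB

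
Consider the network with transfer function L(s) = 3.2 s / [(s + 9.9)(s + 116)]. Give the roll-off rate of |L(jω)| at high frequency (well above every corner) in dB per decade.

-20 dB/decade

With 1 zero and 2 poles, the high-frequency asymptotic slope is 20 × (1 − 2) = -20 dB/decade.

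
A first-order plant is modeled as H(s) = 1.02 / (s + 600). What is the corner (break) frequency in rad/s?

600 rad/s

The single real pole at s = −600 gives a corner at ω = 600 rad/s.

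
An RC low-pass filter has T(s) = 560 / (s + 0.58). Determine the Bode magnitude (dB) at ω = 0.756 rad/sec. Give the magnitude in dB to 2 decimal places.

55.38 dB

|j0.756 + 0.58| = √(0.756² + 0.58²) = 0.9529
|T(j0.756)| = 560 / 0.9529 = 587.71
20 log₁₀(587.71) = 55.383 dB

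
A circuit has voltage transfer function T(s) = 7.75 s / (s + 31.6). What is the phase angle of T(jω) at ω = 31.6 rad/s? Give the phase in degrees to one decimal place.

∠(j31.6) = 90.00°
∠(j31.6 + 31.6) = arctan(31.6/31.6) = 45.00°
∠T(j31.6) = 90.00° − 45.00° = 45.00°

45.0°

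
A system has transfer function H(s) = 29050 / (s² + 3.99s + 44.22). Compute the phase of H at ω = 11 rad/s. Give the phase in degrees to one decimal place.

∠[(j11)² + 3.99(j11) + 44.22] = ∠[-76.78 + j43.89] = 150.25°
∠H(j11) = −150.25° = -150.25°

-150.2 deg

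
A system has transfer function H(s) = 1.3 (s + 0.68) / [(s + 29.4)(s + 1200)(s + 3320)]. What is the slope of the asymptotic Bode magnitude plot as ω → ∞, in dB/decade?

With 1 zero and 3 poles, the high-frequency asymptotic slope is 20 × (1 − 3) = -40 dB/decade.

-40 dB/decade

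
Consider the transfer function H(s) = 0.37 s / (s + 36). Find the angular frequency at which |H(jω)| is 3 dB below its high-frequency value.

For a single-pole high-pass, the −3 dB point is at the pole: ω = 36 rad/sec.

36 rad/sec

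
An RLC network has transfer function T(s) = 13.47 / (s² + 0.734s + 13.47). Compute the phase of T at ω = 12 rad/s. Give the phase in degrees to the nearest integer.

∠[(j12)² + 0.734(j12) + 13.47] = ∠[-130.53 + j8.808] = 176.14°
∠T(j12) = −176.14° = -176.14°

-176°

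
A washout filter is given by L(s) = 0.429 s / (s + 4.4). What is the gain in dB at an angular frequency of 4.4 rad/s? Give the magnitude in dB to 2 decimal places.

-10.36 dB

|j4.4| = 4.4
|j4.4 + 4.4| = √(4.4² + 4.4²) = 6.223
|L(j4.4)| = 0.429 × 4.4 / 6.223 = 0.30335
20 log₁₀(0.30335) = -10.361 dB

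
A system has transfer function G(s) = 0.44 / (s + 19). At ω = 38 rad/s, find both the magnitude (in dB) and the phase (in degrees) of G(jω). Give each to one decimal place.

|G| = -39.7 dB, ∠G = -63.4°

|j38 + 19| = √(38² + 19²) = 42.49
|G(j38)| = 0.44 / 42.49 = 0.010357
20 log₁₀(0.010357) = -39.70 dB
∠(j38 + 19) = arctan(38/19) = 63.43°
∠G(j38) = −63.43° = -63.43°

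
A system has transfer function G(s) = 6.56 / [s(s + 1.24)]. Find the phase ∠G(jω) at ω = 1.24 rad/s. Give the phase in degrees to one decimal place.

-135.0 deg

∠(j1.24 + 1.24) = arctan(1.24/1.24) = 45.00°
∠(j1.24) = 90.00°
∠G(j1.24) = − (45.00° + 90.00°) = -135.00°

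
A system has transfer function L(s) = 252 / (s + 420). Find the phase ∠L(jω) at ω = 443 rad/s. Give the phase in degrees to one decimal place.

-46.5°

∠(j443 + 420) = arctan(443/420) = 46.53°
∠L(j443) = −46.53° = -46.53°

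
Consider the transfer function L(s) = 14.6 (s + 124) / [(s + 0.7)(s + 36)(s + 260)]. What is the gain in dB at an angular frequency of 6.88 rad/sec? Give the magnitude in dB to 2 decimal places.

|j6.88 + 124| = √(6.88² + 124²) = 124.2
|j6.88 + 0.7| = √(6.88² + 0.7²) = 6.916
|j6.88 + 36| = √(6.88² + 36²) = 36.65
|j6.88 + 260| = √(6.88² + 260²) = 260.1
|L(j6.88)| = 14.6 × 124.2 / (6.916 × 36.65 × 260.1) = 0.027504
20 log₁₀(0.027504) = -31.212 dB

-31.21 dB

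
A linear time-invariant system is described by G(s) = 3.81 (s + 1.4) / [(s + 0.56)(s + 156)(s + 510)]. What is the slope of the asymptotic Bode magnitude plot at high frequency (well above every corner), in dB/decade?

-40 dB/decade

With 1 zero and 3 poles, the high-frequency asymptotic slope is 20 × (1 − 3) = -40 dB/decade.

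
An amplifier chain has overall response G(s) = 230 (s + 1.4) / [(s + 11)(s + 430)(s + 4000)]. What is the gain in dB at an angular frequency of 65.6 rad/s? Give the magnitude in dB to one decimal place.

|j65.6 + 1.4| = √(65.6² + 1.4²) = 65.61
|j65.6 + 11| = √(65.6² + 11²) = 66.52
|j65.6 + 430| = √(65.6² + 430²) = 435
|j65.6 + 4000| = √(65.6² + 4000²) = 4001
|G(j65.6)| = 230 × 65.61 / (66.52 × 435 × 4001) = 0.00013038
20 log₁₀(0.00013038) = -77.70 dB

-77.7 dB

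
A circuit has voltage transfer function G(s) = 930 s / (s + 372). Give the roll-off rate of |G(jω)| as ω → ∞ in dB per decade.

With 1 zero and 1 pole, the high-frequency asymptotic slope is 20 × (1 − 1) = 0 dB/decade.

0 dB/decade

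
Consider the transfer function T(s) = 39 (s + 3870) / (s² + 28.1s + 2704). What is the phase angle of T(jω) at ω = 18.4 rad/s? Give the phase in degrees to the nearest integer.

∠(j18.4 + 3870) = arctan(18.4/3870) = 0.27°
∠[(j18.4)² + 28.1(j18.4) + 2704] = ∠[2365.4 + j517.04] = 12.33°
∠T(j18.4) = 0.27° − 12.33° = -12.06°

-12°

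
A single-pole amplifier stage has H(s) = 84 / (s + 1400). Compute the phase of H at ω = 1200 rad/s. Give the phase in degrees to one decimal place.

∠(j1200 + 1400) = arctan(1200/1400) = 40.60°
∠H(j1200) = −40.60° = -40.60°

-40.6°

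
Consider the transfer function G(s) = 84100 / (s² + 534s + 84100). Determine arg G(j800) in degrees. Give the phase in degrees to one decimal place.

∠[(j800)² + 534(j800) + 84100] = ∠[-5.559e+05 + j4.272e+05] = 142.46°
∠G(j800) = −142.46° = -142.46°

-142.5 deg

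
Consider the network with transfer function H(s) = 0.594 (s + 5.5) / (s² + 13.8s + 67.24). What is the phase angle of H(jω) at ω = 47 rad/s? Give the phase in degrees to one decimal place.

∠(j47 + 5.5) = arctan(47/5.5) = 83.33°
∠[(j47)² + 13.8(j47) + 67.24] = ∠[-2141.8 + j648.6] = 163.15°
∠H(j47) = 83.33° − 163.15° = -79.83°

-79.8°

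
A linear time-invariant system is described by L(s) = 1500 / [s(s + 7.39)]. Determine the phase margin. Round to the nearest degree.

Gain crossover: |L(jω)| = 1 at ω ≈ 38.4 rad/s.
∠L(j38.4) = −90° − arctan(38.4/7.39) ≈ -169.10°
PM = 180° + (-169.10°) = 10.90°

11 deg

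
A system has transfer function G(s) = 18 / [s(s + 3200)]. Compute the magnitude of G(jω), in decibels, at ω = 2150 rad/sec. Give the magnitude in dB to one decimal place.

|j2150 + 3200| = √(2150² + 3200²) = 3855
|j2150| = 2150
|G(j2150)| = 18 / (3855 × 2150) = 2.1716e-06
20 log₁₀(2.1716e-06) = -113.26 dB

-113.3 dB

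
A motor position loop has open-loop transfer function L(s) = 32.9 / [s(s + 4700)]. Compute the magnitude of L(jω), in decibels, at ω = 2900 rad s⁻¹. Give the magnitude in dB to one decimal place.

-113.7 dB

|j2900 + 4700| = √(2900² + 4700²) = 5523
|j2900| = 2900
|L(j2900)| = 32.9 / (5523 × 2900) = 2.0542e-06
20 log₁₀(2.0542e-06) = -113.75 dB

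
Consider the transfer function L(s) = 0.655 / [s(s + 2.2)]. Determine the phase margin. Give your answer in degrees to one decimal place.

82.4°

Gain crossover: |L(jω)| = 1 at ω ≈ 0.295 rad/sec.
∠L(j0.295) = −90° − arctan(0.295/2.2) ≈ -97.64°
PM = 180° + (-97.64°) = 82.36°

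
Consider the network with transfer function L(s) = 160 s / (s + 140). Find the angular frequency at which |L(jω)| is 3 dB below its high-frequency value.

140 rad/s

For a single-pole high-pass, the −3 dB point is at the pole: ω = 140 rad/s.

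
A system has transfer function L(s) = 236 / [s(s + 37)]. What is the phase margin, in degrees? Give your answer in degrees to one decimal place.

Gain crossover: |L(jω)| = 1 at ω ≈ 6.29 rad/s.
∠L(j6.29) = −90° − arctan(6.29/37) ≈ -99.65°
PM = 180° + (-99.65°) = 80.35°

80.4°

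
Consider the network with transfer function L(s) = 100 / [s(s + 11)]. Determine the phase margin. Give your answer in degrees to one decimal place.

Gain crossover: |L(jω)| = 1 at ω ≈ 7.51 rad s⁻¹.
∠L(j7.51) = −90° − arctan(7.51/11) ≈ -124.32°
PM = 180° + (-124.32°) = 55.68°

55.7°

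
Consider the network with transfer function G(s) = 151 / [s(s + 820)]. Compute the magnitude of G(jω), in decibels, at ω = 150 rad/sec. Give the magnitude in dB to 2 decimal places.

-58.36 dB

|j150 + 820| = √(150² + 820²) = 833.6
|j150| = 150
|G(j150)| = 151 / (833.6 × 150) = 0.0012076
20 log₁₀(0.0012076) = -58.362 dB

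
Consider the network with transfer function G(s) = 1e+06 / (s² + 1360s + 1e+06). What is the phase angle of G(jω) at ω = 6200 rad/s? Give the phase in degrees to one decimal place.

∠[(j6200)² + 1360(j6200) + 1e+06] = ∠[-3.744e+07 + j8.432e+06] = 167.31°
∠G(j6200) = −167.31° = -167.31°

-167.3°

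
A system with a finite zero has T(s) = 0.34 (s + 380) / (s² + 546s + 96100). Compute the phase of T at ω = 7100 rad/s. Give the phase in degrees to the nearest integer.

-89°

∠(j7100 + 380) = arctan(7100/380) = 86.94°
∠[(j7100)² + 546(j7100) + 96100] = ∠[-5.0314e+07 + j3.8766e+06] = 175.59°
∠T(j7100) = 86.94° − 175.59° = -88.66°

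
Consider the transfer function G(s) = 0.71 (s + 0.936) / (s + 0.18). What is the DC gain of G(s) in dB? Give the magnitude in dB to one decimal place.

G(0) = 0.71 × 0.936 / 0.18 = 3.692
20 log₁₀(3.692) = 11.35 dB

11.3 dB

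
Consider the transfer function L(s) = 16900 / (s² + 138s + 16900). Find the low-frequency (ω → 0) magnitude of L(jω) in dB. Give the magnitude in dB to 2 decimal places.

0.00 dB

L(0) = 16900 / 16900 = 1
20 log₁₀(1) = 0.000 dB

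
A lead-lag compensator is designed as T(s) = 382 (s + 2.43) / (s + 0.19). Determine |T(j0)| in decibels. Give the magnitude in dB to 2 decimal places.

73.78 dB

T(0) = 382 × 2.43 / 0.19 = 4885.6
20 log₁₀(4885.6) = 73.778 dB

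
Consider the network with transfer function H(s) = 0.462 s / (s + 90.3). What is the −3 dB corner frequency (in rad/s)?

For a single-pole high-pass, the −3 dB point is at the pole: ω = 90.3 rad/s.

90.3 rad/s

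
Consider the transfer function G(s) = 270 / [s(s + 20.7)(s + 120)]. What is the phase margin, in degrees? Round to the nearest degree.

Gain crossover: |G(jω)| = 1 at ω ≈ 0.109 rad/sec.
∠G(j0.109) = −90° − arctan(0.109/20.7) − arctan(0.109/120) ≈ -90.35°
PM = 180° + (-90.35°) = 89.65°

90 deg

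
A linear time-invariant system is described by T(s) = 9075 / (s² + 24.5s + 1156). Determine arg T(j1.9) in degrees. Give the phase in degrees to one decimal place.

-2.3 deg

∠[(j1.9)² + 24.5(j1.9) + 1156] = ∠[1152.4 + j46.55] = 2.31°
∠T(j1.9) = −2.31° = -2.31°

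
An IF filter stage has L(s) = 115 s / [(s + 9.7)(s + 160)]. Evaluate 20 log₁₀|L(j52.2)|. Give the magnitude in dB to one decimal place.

-3.5 dB

|j52.2| = 52.2
|j52.2 + 9.7| = √(52.2² + 9.7²) = 53.09
|j52.2 + 160| = √(52.2² + 160²) = 168.3
|L(j52.2)| = 115 × 52.2 / (53.09 × 168.3) = 0.6718
20 log₁₀(0.6718) = -3.46 dB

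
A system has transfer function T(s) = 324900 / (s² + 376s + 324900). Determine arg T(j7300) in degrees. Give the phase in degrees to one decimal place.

-177.0°

∠[(j7300)² + 376(j7300) + 324900] = ∠[-5.2965e+07 + j2.7448e+06] = 177.03°
∠T(j7300) = −177.03° = -177.03°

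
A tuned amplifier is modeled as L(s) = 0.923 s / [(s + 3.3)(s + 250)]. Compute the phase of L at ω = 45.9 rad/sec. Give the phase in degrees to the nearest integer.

-6°

∠(j45.9) = 90.00°
∠(j45.9 + 3.3) = arctan(45.9/3.3) = 85.89°
∠(j45.9 + 250) = arctan(45.9/250) = 10.40°
∠L(j45.9) = 90.00° − (85.89° + 10.40°) = -6.29°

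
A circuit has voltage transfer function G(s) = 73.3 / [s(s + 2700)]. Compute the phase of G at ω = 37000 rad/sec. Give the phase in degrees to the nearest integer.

-176°

∠(j37000 + 2700) = arctan(37000/2700) = 85.83°
∠(j37000) = 90.00°
∠G(j37000) = − (85.83° + 90.00°) = -175.83°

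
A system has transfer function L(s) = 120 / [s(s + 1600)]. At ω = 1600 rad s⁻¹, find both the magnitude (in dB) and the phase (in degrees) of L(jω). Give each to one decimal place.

|L| = -89.6 dB, ∠L = -135.0°

|j1600 + 1600| = √(1600² + 1600²) = 2263
|j1600| = 1600
|L(j1600)| = 120 / (2263 × 1600) = 3.3146e-05
20 log₁₀(3.3146e-05) = -89.59 dB
∠(j1600 + 1600) = arctan(1600/1600) = 45.00°
∠(j1600) = 90.00°
∠L(j1600) = − (45.00° + 90.00°) = -135.00°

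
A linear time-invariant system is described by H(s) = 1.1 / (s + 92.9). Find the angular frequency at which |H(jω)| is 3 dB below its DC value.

For a single-pole low-pass, the −3 dB point is at the pole: ω = 92.9 rad/s.

92.9 rad/s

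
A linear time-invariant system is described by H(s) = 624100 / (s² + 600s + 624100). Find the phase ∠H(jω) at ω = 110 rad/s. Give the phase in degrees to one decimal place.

-6.2°

∠[(j110)² + 600(j110) + 624100] = ∠[6.12e+05 + j66000] = 6.16°
∠H(j110) = −6.16° = -6.16°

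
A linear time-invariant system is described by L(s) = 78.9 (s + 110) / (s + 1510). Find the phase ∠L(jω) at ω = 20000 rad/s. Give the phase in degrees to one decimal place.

∠(j20000 + 110) = arctan(20000/110) = 89.68°
∠(j20000 + 1510) = arctan(20000/1510) = 85.68°
∠L(j20000) = 89.68° − 85.68° = 4.00°

4.0 deg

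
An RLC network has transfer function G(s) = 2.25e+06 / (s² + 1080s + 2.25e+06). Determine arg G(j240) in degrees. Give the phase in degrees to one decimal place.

∠[(j240)² + 1080(j240) + 2.25e+06] = ∠[2.1924e+06 + j2.592e+05] = 6.74°
∠G(j240) = −6.74° = -6.74°

-6.7°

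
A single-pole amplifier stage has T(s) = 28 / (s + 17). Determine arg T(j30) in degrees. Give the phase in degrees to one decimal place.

∠(j30 + 17) = arctan(30/17) = 60.46°
∠T(j30) = −60.46° = -60.46°

-60.5 deg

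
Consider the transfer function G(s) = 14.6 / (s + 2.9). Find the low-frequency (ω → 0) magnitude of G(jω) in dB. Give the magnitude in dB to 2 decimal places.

G(0) = 14.6 / 2.9 = 5.0345
20 log₁₀(5.0345) = 14.039 dB

14.04 dB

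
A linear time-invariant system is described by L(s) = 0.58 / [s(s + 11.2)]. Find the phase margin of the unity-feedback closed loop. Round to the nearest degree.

Gain crossover: |L(jω)| = 1 at ω ≈ 0.0518 rad/sec.
∠L(j0.0518) = −90° − arctan(0.0518/11.2) ≈ -90.26°
PM = 180° + (-90.26°) = 89.74°

90°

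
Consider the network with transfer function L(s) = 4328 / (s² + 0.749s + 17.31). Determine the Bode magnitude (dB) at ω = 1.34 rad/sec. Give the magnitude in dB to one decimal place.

|(j1.34)² + 0.749(j1.34) + 17.31| = |15.514 + j1.0037| = 15.55
|L(j1.34)| = 4328 / 15.55 = 278.38
20 log₁₀(278.38) = 48.89 dB

48.9 dB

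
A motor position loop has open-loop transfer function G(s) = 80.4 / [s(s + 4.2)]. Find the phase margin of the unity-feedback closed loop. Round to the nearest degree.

26 deg

Gain crossover: |G(jω)| = 1 at ω ≈ 8.49 rad/s.
∠G(j8.49) = −90° − arctan(8.49/4.2) ≈ -153.68°
PM = 180° + (-153.68°) = 26.32°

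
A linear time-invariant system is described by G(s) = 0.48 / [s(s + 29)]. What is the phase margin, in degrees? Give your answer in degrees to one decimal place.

Gain crossover: |G(jω)| = 1 at ω ≈ 0.0166 rad/sec.
∠G(j0.0166) = −90° − arctan(0.0166/29) ≈ -90.03°
PM = 180° + (-90.03°) = 89.97°

90.0°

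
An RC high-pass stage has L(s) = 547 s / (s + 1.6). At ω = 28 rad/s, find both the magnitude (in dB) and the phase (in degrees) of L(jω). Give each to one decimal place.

|L| = 54.7 dB, ∠L = 3.3°

|j28| = 28
|j28 + 1.6| = √(28² + 1.6²) = 28.05
|L(j28)| = 547 × 28 / 28.05 = 546.11
20 log₁₀(546.11) = 54.75 dB
∠(j28) = 90.00°
∠(j28 + 1.6) = arctan(28/1.6) = 86.73°
∠L(j28) = 90.00° − 86.73° = 3.27°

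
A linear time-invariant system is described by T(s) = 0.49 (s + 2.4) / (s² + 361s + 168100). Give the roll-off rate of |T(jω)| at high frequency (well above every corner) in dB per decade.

-20 dB/decade

With 1 zero and 2 poles, the high-frequency asymptotic slope is 20 × (1 − 2) = -20 dB/decade.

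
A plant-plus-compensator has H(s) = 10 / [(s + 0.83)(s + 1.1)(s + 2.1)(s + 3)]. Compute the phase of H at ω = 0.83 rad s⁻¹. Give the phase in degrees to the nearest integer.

∠(j0.83 + 0.83) = arctan(0.83/0.83) = 45.00°
∠(j0.83 + 1.1) = arctan(0.83/1.1) = 37.04°
∠(j0.83 + 2.1) = arctan(0.83/2.1) = 21.57°
∠(j0.83 + 3) = arctan(0.83/3) = 15.46°
∠H(j0.83) = − (45.00° + 37.04° + 21.57° + 15.46°) = -119.07°

-119 deg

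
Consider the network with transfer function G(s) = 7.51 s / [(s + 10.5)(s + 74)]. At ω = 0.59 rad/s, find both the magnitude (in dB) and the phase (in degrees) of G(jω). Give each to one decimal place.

|G| = -44.9 dB, ∠G = 86.3 deg

|j0.59| = 0.59
|j0.59 + 10.5| = √(0.59² + 10.5²) = 10.52
|j0.59 + 74| = √(0.59² + 74²) = 74
|G(j0.59)| = 7.51 × 0.59 / (10.52 × 74) = 0.0056934
20 log₁₀(0.0056934) = -44.89 dB
∠(j0.59) = 90.00°
∠(j0.59 + 10.5) = arctan(0.59/10.5) = 3.22°
∠(j0.59 + 74) = arctan(0.59/74) = 0.46°
∠G(j0.59) = 90.00° − (3.22° + 0.46°) = 86.33°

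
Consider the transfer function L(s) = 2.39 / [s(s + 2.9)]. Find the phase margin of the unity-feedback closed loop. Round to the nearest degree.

Gain crossover: |L(jω)| = 1 at ω ≈ 0.795 rad/s.
∠L(j0.795) = −90° − arctan(0.795/2.9) ≈ -105.33°
PM = 180° + (-105.33°) = 74.67°

75°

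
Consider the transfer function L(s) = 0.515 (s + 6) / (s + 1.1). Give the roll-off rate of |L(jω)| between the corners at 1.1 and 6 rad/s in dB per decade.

In this band the factors already past their corner are: pole at 1.1; net slope = -20 dB/decade.

-20 dB/decade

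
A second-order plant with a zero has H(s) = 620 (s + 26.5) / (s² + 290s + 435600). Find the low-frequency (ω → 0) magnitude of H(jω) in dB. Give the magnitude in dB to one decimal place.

-28.5 dB

H(0) = 620 × 26.5 / 435600 = 0.037718
20 log₁₀(0.037718) = -28.47 dB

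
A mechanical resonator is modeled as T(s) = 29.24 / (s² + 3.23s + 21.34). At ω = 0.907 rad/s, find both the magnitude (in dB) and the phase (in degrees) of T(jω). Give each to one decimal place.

|(j0.907)² + 3.23(j0.907) + 21.34| = |20.517 + j2.9296| = 20.73
|T(j0.907)| = 29.24 / 20.73 = 1.4108
20 log₁₀(1.4108) = 2.99 dB
∠[(j0.907)² + 3.23(j0.907) + 21.34] = ∠[20.517 + j2.9296] = 8.13°
∠T(j0.907) = −8.13° = -8.13°

|T| = 3.0 dB, ∠T = -8.1°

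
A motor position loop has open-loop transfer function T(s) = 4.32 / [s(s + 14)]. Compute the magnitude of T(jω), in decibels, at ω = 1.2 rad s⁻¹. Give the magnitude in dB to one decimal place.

|j1.2 + 14| = √(1.2² + 14²) = 14.05
|j1.2| = 1.2
|T(j1.2)| = 4.32 / (14.05 × 1.2) = 0.2562
20 log₁₀(0.2562) = -11.83 dB

-11.8 dB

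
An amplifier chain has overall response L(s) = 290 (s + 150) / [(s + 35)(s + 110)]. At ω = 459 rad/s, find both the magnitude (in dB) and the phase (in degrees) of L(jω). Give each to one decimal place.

|j459 + 150| = √(459² + 150²) = 482.9
|j459 + 35| = √(459² + 35²) = 460.3
|j459 + 110| = √(459² + 110²) = 472
|L(j459)| = 290 × 482.9 / (460.3 × 472) = 0.64452
20 log₁₀(0.64452) = -3.82 dB
∠(j459 + 150) = arctan(459/150) = 71.90°
∠(j459 + 35) = arctan(459/35) = 85.64°
∠(j459 + 110) = arctan(459/110) = 76.52°
∠L(j459) = 71.90° − (85.64° + 76.52°) = -90.26°

|L| = -3.8 dB, ∠L = -90.3°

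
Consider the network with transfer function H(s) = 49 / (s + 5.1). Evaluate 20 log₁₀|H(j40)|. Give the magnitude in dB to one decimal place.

1.7 dB

|j40 + 5.1| = √(40² + 5.1²) = 40.32
|H(j40)| = 49 / 40.32 = 1.2152
20 log₁₀(1.2152) = 1.69 dB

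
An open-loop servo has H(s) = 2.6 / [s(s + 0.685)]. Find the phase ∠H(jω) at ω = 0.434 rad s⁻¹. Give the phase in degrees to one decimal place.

-122.4°

∠(j0.434 + 0.685) = arctan(0.434/0.685) = 32.36°
∠(j0.434) = 90.00°
∠H(j0.434) = − (32.36° + 90.00°) = -122.36°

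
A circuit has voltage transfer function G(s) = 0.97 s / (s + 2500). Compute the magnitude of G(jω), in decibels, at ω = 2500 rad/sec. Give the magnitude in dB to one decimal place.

-3.3 dB

|j2500| = 2500
|j2500 + 2500| = √(2500² + 2500²) = 3536
|G(j2500)| = 0.97 × 2500 / 3536 = 0.68589
20 log₁₀(0.68589) = -3.27 dB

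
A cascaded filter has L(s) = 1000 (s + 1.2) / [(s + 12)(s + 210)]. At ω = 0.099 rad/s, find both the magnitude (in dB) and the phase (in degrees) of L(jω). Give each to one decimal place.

|L| = -6.4 dB, ∠L = 4.2°

|j0.099 + 1.2| = √(0.099² + 1.2²) = 1.204
|j0.099 + 12| = √(0.099² + 12²) = 12
|j0.099 + 210| = √(0.099² + 210²) = 210
|L(j0.099)| = 1000 × 1.204 / (12 × 210) = 0.47779
20 log₁₀(0.47779) = -6.42 dB
∠(j0.099 + 1.2) = arctan(0.099/1.2) = 4.72°
∠(j0.099 + 12) = arctan(0.099/12) = 0.47°
∠(j0.099 + 210) = arctan(0.099/210) = 0.03°
∠L(j0.099) = 4.72° − (0.47° + 0.03°) = 4.22°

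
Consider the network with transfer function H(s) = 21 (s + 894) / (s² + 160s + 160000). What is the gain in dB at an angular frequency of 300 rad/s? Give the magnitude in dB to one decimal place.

-12.6 dB

|j300 + 894| = √(300² + 894²) = 943
|(j300)² + 160(j300) + 160000| = |70000 + j48000| = 8.488e+04
|H(j300)| = 21 × 943 / 8.488e+04 = 0.23331
20 log₁₀(0.23331) = -12.64 dB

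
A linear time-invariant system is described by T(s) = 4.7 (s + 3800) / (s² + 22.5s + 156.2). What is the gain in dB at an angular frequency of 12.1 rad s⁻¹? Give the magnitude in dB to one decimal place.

|j12.1 + 3800| = √(12.1² + 3800²) = 3800
|(j12.1)² + 22.5(j12.1) + 156.2| = |9.79 + j272.25| = 272.4
|T(j12.1)| = 4.7 × 3800 / 272.4 = 65.559
20 log₁₀(65.559) = 36.33 dB

36.3 dB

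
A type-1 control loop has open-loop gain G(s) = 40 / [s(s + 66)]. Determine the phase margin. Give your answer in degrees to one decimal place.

89.5°

Gain crossover: |G(jω)| = 1 at ω ≈ 0.606 rad/sec.
∠G(j0.606) = −90° − arctan(0.606/66) ≈ -90.53°
PM = 180° + (-90.53°) = 89.47°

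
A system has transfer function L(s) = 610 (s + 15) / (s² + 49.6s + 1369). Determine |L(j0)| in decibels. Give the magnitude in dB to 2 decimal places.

L(0) = 610 × 15 / 1369 = 6.6837
20 log₁₀(6.6837) = 16.500 dB

16.50 dB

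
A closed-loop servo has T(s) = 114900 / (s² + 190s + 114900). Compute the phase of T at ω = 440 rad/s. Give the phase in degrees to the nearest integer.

∠[(j440)² + 190(j440) + 114900] = ∠[-78700 + j83600] = 133.27°
∠T(j440) = −133.27° = -133.27°

-133 deg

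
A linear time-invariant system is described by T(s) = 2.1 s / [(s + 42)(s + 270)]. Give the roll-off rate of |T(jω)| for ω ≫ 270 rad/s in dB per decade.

-20 dB/decade

With 1 zero and 2 poles, the high-frequency asymptotic slope is 20 × (1 − 2) = -20 dB/decade.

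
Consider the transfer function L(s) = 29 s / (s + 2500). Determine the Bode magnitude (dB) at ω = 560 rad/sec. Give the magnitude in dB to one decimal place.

16.0 dB

|j560| = 560
|j560 + 2500| = √(560² + 2500²) = 2562
|L(j560)| = 29 × 560 / 2562 = 6.3389
20 log₁₀(6.3389) = 16.04 dB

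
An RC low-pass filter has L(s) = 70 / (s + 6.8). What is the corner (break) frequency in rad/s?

The single real pole at s = −6.8 gives a corner at ω = 6.8 rad/s.

6.8 rad/s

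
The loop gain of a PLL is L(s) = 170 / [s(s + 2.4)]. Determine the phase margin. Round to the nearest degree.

11°

Gain crossover: |L(jω)| = 1 at ω ≈ 12.9 rad s⁻¹.
∠L(j12.9) = −90° − arctan(12.9/2.4) ≈ -169.48°
PM = 180° + (-169.48°) = 10.52°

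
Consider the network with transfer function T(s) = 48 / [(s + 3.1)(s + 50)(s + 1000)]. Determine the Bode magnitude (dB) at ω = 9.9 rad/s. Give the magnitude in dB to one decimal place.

-80.8 dB

|j9.9 + 3.1| = √(9.9² + 3.1²) = 10.37
|j9.9 + 50| = √(9.9² + 50²) = 50.97
|j9.9 + 1000| = √(9.9² + 1000²) = 1000
|T(j9.9)| = 48 / (10.37 × 50.97 × 1000) = 9.0772e-05
20 log₁₀(9.0772e-05) = -80.84 dB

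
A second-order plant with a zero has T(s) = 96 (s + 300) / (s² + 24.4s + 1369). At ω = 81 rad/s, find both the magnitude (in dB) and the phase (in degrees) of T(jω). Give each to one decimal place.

|j81 + 300| = √(81² + 300²) = 310.7
|(j81)² + 24.4(j81) + 1369| = |-5192 + j1976.4| = 5555
|T(j81)| = 96 × 310.7 / 5555 = 5.3697
20 log₁₀(5.3697) = 14.60 dB
∠(j81 + 300) = arctan(81/300) = 15.11°
∠[(j81)² + 24.4(j81) + 1369] = ∠[-5192 + j1976.4] = 159.16°
∠T(j81) = 15.11° − 159.16° = -144.05°

|T| = 14.6 dB, ∠T = -144.1 deg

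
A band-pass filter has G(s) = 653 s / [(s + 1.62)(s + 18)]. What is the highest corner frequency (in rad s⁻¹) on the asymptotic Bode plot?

Break frequencies occur at each pole and zero magnitude: 1.62 rad s⁻¹, 18 rad s⁻¹.
The highest is 18 rad s⁻¹.

18 rad s⁻¹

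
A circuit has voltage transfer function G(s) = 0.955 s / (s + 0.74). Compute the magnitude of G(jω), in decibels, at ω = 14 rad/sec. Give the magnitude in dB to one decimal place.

-0.4 dB

|j14| = 14
|j14 + 0.74| = √(14² + 0.74²) = 14.02
|G(j14)| = 0.955 × 14 / 14.02 = 0.95367
20 log₁₀(0.95367) = -0.41 dB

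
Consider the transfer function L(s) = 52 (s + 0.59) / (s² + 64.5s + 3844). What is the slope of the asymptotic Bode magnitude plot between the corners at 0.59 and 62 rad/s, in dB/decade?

In this band the factors already past their corner are: zero at 0.59; net slope = 20 dB/decade.

20 dB/decade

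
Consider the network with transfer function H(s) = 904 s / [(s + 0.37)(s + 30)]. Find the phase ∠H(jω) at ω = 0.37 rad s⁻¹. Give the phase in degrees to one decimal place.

∠(j0.37) = 90.00°
∠(j0.37 + 0.37) = arctan(0.37/0.37) = 45.00°
∠(j0.37 + 30) = arctan(0.37/30) = 0.71°
∠H(j0.37) = 90.00° − (45.00° + 0.71°) = 44.29°

44.3°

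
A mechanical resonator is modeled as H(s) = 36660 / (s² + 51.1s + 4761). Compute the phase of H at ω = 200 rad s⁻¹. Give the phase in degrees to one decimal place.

-163.8°

∠[(j200)² + 51.1(j200) + 4761] = ∠[-35239 + j10220] = 163.83°
∠H(j200) = −163.83° = -163.83°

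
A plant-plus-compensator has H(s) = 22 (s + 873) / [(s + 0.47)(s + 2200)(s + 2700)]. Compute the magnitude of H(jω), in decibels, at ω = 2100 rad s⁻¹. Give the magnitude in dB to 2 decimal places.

|j2100 + 873| = √(2100² + 873²) = 2274
|j2100 + 0.47| = √(2100² + 0.47²) = 2100
|j2100 + 2200| = √(2100² + 2200²) = 3041
|j2100 + 2700| = √(2100² + 2700²) = 3421
|H(j2100)| = 22 × 2274 / (2100 × 3041 × 3421) = 2.2902e-06
20 log₁₀(2.2902e-06) = -112.803 dB

-112.80 dB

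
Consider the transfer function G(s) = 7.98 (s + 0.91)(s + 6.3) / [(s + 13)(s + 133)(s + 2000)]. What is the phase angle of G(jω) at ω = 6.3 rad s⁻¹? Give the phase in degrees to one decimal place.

98.0°

∠(j6.3 + 0.91) = arctan(6.3/0.91) = 81.78°
∠(j6.3 + 6.3) = arctan(6.3/6.3) = 45.00°
∠(j6.3 + 13) = arctan(6.3/13) = 25.86°
∠(j6.3 + 133) = arctan(6.3/133) = 2.71°
∠(j6.3 + 2000) = arctan(6.3/2000) = 0.18°
∠G(j6.3) = 81.78° + 45.00° − (25.86° + 2.71° + 0.18°) = 98.03°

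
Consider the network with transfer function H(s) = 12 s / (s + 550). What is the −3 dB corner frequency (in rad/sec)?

550 rad/sec

For a single-pole high-pass, the −3 dB point is at the pole: ω = 550 rad/sec.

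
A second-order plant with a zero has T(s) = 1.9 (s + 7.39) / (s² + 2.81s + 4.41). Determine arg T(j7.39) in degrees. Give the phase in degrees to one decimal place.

∠(j7.39 + 7.39) = arctan(7.39/7.39) = 45.00°
∠[(j7.39)² + 2.81(j7.39) + 4.41] = ∠[-50.202 + j20.766] = 157.53°
∠T(j7.39) = 45.00° − 157.53° = -112.53°

-112.5 deg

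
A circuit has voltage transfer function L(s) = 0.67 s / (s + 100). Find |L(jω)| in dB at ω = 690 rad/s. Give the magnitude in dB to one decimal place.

-3.6 dB

|j690| = 690
|j690 + 100| = √(690² + 100²) = 697.2
|L(j690)| = 0.67 × 690 / 697.2 = 0.66307
20 log₁₀(0.66307) = -3.57 dB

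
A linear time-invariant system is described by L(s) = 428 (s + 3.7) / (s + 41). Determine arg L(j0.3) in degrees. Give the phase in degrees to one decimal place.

∠(j0.3 + 3.7) = arctan(0.3/3.7) = 4.64°
∠(j0.3 + 41) = arctan(0.3/41) = 0.42°
∠L(j0.3) = 4.64° − 0.42° = 4.22°

4.2 deg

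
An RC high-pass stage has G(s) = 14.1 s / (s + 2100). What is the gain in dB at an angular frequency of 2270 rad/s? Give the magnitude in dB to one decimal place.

20.3 dB

|j2270| = 2270
|j2270 + 2100| = √(2270² + 2100²) = 3092
|G(j2270)| = 14.1 × 2270 / 3092 = 10.35
20 log₁₀(10.35) = 20.30 dB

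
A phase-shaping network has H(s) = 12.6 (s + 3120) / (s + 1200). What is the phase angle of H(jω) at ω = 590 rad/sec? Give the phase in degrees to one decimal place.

-15.5 deg

∠(j590 + 3120) = arctan(590/3120) = 10.71°
∠(j590 + 1200) = arctan(590/1200) = 26.18°
∠H(j590) = 10.71° − 26.18° = -15.47°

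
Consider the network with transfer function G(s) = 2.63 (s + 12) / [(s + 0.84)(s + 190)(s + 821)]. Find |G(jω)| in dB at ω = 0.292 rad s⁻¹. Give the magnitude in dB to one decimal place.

-72.9 dB

|j0.292 + 12| = √(0.292² + 12²) = 12
|j0.292 + 0.84| = √(0.292² + 0.84²) = 0.8893
|j0.292 + 190| = √(0.292² + 190²) = 190
|j0.292 + 821| = √(0.292² + 821²) = 821
|G(j0.292)| = 2.63 × 12 / (0.8893 × 190 × 821) = 0.00022757
20 log₁₀(0.00022757) = -72.86 dB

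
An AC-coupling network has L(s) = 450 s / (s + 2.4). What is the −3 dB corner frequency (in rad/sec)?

For a single-pole high-pass, the −3 dB point is at the pole: ω = 2.4 rad/sec.

2.4 rad/sec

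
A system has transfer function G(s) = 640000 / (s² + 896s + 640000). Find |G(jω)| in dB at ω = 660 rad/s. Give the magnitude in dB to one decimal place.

0.2 dB

|(j660)² + 896(j660) + 640000| = |2.044e+05 + j5.9136e+05| = 6.257e+05
|G(j660)| = 640000 / 6.257e+05 = 1.0229
20 log₁₀(1.0229) = 0.20 dB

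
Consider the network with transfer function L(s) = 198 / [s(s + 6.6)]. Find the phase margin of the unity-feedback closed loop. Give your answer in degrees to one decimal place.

26.4°

Gain crossover: |L(jω)| = 1 at ω ≈ 13.3 rad s⁻¹.
∠L(j13.3) = −90° − arctan(13.3/6.6) ≈ -153.64°
PM = 180° + (-153.64°) = 26.36°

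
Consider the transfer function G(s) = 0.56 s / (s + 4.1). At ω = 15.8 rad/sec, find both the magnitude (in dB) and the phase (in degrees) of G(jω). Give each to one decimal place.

|G| = -5.3 dB, ∠G = 14.5°

|j15.8| = 15.8
|j15.8 + 4.1| = √(15.8² + 4.1²) = 16.32
|G(j15.8)| = 0.56 × 15.8 / 16.32 = 0.54205
20 log₁₀(0.54205) = -5.32 dB
∠(j15.8) = 90.00°
∠(j15.8 + 4.1) = arctan(15.8/4.1) = 75.45°
∠G(j15.8) = 90.00° − 75.45° = 14.55°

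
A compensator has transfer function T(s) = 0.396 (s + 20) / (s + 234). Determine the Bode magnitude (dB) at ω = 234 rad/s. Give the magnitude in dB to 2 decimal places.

-11.02 dB

|j234 + 20| = √(234² + 20²) = 234.9
|j234 + 234| = √(234² + 234²) = 330.9
|T(j234)| = 0.396 × 234.9 / 330.9 = 0.28104
20 log₁₀(0.28104) = -11.025 dB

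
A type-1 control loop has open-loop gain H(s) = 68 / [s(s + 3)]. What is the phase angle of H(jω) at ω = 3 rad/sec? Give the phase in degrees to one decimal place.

∠(j3 + 3) = arctan(3/3) = 45.00°
∠(j3) = 90.00°
∠H(j3) = − (45.00° + 90.00°) = -135.00°

-135.0°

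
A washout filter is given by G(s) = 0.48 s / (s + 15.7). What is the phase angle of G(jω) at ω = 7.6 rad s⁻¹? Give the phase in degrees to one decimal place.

∠(j7.6) = 90.00°
∠(j7.6 + 15.7) = arctan(7.6/15.7) = 25.83°
∠G(j7.6) = 90.00° − 25.83° = 64.17°

64.2°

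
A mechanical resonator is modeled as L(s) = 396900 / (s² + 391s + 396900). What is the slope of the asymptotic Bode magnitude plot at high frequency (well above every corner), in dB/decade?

With 0 zeros and 2 poles, the high-frequency asymptotic slope is 20 × (0 − 2) = -40 dB/decade.

-40 dB/decade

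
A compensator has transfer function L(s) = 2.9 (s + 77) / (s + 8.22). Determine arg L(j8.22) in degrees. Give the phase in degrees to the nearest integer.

-39°

∠(j8.22 + 77) = arctan(8.22/77) = 6.09°
∠(j8.22 + 8.22) = arctan(8.22/8.22) = 45.00°
∠L(j8.22) = 6.09° − 45.00° = -38.91°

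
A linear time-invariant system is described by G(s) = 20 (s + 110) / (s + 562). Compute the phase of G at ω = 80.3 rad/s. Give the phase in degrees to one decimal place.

∠(j80.3 + 110) = arctan(80.3/110) = 36.13°
∠(j80.3 + 562) = arctan(80.3/562) = 8.13°
∠G(j80.3) = 36.13° − 8.13° = 28.00°

28.0°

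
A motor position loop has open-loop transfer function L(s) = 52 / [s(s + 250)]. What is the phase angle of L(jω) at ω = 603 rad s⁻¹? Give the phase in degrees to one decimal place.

-157.5°

∠(j603 + 250) = arctan(603/250) = 67.48°
∠(j603) = 90.00°
∠L(j603) = − (67.48° + 90.00°) = -157.48°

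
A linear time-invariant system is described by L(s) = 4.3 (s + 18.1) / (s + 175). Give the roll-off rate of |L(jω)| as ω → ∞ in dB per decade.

With 1 zero and 1 pole, the high-frequency asymptotic slope is 20 × (1 − 1) = 0 dB/decade.

0 dB/decade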